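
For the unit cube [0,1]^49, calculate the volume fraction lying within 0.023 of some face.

The inner cube has side 1-2·0.023 = 0.954 and volume (0.954)^49 ≈ 0.09951, so the shell holds 0.900489 of the volume.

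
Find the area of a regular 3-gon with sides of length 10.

Area = (√3/4) · 10² = 43.3013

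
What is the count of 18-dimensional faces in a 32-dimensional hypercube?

Number of 18-faces = C(32,18) · 2^(32-18) = 471435600 · 16384 = 7724000870400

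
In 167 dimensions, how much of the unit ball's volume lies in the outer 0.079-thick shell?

V(inner)/V(outer) = ((1-0.079)/1)^167 ≈ 1.075e-06, so the shell fraction is 0.9999989251.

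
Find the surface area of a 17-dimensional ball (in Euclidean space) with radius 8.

|∂B_17(8)| = 144115188075855872·π^8/2027025 ≈ 6.74605e+14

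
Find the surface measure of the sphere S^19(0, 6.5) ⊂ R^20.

|∂B_20(6.5)| = 1461920290375446110677·π^10/95126814720 ≈ 1.43919e+15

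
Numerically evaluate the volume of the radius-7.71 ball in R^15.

V_15(7.71) = π^(15/2) · (7.71)^15 / Γ(15/2 + 1) ≈ 7.7134e+12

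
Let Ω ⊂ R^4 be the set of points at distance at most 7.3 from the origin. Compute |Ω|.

V_4(7.3) = π^(4/2) · (7.3)^4 / Γ(4/2 + 1) ≈ 14014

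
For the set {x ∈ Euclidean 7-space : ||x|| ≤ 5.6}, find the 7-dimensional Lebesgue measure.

Volume = π^{7/2}·(5.6)^7/Γ(9/2) ≈ 816012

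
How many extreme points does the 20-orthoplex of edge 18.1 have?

Number of vertices = 2n = 40.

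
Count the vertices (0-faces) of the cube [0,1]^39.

The 39-cube has 2^39 = 549755813888 vertices.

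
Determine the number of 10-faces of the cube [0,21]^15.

Choose 10 of 15 axes to span the face (C(15,10) = 3003 ways), then fix each of the remaining 5 coordinates at one of its two extreme values (2^5 = 32 ways): 3003·32 = 96096.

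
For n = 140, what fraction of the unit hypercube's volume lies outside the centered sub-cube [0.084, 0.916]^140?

The inner cube has side 1-2·0.084 = 0.832 and volume (0.832)^140 ≈ 6.565e-12, so the shell holds 1 - 6.565e-12 of the volume.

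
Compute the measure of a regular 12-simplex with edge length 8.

V_12 = √(13) · 8^12 / (12! · 2^(12/2)) ≈ 8.08229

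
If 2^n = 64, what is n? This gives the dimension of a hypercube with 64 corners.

Since 2^n = 64, we have n = 6.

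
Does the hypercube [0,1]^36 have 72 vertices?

False. The 36-cube has 2^36 = 68719476736 vertices.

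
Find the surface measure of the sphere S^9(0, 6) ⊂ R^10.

The surface area of an n-ball is 2π^(n/2) r^(n-1) / Γ(n/2). For n=10, r=6: 839808·π^5 ≈ 2.56998e+08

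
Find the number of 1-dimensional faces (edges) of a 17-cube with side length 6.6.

Number of 1-faces = C(17,1)·2^(17-1) = 17·65536 = 1114112.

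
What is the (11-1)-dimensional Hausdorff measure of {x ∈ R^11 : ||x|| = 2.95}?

S = n·V_n(r)/r = 11·V_11(2.95)/2.95 (volume-to-surface relation), giving 1.03447e+06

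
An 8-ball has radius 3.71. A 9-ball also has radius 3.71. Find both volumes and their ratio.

V_8(3.71) ≈ 145673. V_9(3.71) ≈ 439221. Ratio V_8/V_9 ≈ 0.3317.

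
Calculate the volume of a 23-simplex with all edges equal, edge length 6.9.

V = (6.9^23 / 23!) · √((23+1) / 2^23) ≈ 1.28616e-06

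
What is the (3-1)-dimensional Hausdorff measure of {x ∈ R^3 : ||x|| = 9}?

S = n·V_n(r)/r = 3·V_3(9)/9 (volume-to-surface relation), giving 4πr² = 4π·(9)² ≈ 1017.88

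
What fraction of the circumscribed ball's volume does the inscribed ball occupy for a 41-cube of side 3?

The radii are 3/2 and 3√41/2, so the volume ratio is (1/√41)^41 = 41^{-41/2} ≈ 8.66824e-34.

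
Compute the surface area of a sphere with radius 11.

S = n·V_n(r)/r = 3·V_3(11)/11 (volume-to-surface relation), giving 4πr² = 4π·(11)² ≈ 1520.53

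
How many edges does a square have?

Number of 1-faces = C(2,1)·2^(2-1) = 2·2 = 4.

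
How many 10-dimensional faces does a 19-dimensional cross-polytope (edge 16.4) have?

f_10(19-orthoplex) = 2^11 · (19 choose 11) = 154791936.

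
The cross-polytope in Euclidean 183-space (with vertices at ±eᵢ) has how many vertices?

An n-cross-polytope has 2n vertices; here n = 183, giving 366.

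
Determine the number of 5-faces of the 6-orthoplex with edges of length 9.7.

An n-cross-polytope has 2^(k+1)·C(n,k+1) k-faces. Here 2^6·C(6,6) = 64·1 = 64.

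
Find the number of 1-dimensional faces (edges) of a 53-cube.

Each of the 2^53 = 9007199254740992 vertices has degree 53; total edges = 53·2^53/2 = 238690780250636288.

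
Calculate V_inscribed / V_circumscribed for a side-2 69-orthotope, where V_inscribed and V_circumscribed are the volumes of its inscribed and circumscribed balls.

Volume scales as r^n, and r_in/r_out = 1/√69, giving (1/√69)^69 ≈ 3.62833e-64.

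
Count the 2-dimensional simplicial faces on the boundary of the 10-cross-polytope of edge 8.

Each 2-face is the convex hull of 3 vertices, one chosen as ±e_i from each of 3 distinct axes: 2^3·C(10,3) = 960.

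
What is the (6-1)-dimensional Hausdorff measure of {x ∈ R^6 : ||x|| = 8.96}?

The surface area of an n-ball is 2π^(n/2) r^(n-1) / Γ(n/2). For n=6, r=8.96: 1.79056e+06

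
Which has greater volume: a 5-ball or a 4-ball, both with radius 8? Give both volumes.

V_5(8.0) ≈ 172484. V_4(8.0) ≈ 20212.9. The 5-ball is larger.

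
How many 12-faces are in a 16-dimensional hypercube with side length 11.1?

An n-cube has C(n,k)·2^(n-k) k-faces. Here C(16,12)·2^4 = 1820·16 = 29120.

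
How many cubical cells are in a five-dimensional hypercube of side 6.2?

Choose 3 of 5 axes to span the face (C(5,3) = 10 ways), then fix each of the remaining 2 coordinates at one of its two extreme values (2^2 = 4 ways): 10·4 = 40.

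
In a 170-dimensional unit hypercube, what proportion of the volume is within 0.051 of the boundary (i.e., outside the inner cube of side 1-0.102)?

1 - (1 - 2·0.051)^170 = 1 - 0.898^170 ≈ 0.9999999886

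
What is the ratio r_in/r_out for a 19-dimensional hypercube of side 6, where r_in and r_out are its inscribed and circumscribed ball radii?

r_in = 6/2 (half the side); r_out = 6√19/2 (half the diagonal). Ratio = 1/√19 ≈ 0.229416.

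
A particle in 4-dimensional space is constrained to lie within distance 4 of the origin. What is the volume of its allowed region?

V = 128·π^2 ≈ 1263.31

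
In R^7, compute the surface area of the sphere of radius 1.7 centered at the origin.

S = n·V_n(r)/r = 7·V_7(1.7)/1.7 (volume-to-surface relation), giving 798.311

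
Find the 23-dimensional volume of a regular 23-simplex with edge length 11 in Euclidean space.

Volume = 11^23 · √(24/2^23) / 23! ≈ 0.0585866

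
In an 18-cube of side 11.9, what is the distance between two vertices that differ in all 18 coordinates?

||(11.9,11.9,...,11.9)|| = √(18)·11.9 ≈ 50.4874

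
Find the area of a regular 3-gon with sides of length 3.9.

Area = (√3/4) · 3.9² = 6.58612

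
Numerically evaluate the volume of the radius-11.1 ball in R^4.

The n-ball volume is π^(n/2)·r^n/Γ(n/2+1). With n=4, r=11.1: V ≈ 74913.8.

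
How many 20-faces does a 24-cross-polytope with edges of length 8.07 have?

Each 20-face is the convex hull of 21 vertices, one chosen as ±e_i from each of 21 distinct axes: 2^21·C(24,21) = 4244635648.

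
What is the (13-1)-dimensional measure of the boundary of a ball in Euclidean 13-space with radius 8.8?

|∂B_13(8.8)| ≈ 2.55315e+12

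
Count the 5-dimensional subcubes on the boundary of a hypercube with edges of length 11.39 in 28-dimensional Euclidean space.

An n-cube has C(n,k)·2^(n-k) k-faces. Here C(28,5)·2^23 = 98280·8388608 = 824432394240.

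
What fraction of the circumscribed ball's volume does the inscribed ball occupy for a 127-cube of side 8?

V_in / V_out = (r_in/r_out)^127 = (1/√127)^127 = 127^(-127/2) ≈ 2.56132e-134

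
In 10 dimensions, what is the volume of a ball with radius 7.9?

The n-ball volume is π^(n/2)·r^n/Γ(n/2+1). With n=10, r=7.9: V ≈ 2.41457e+09.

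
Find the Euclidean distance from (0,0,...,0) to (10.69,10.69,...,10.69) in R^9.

||(10.69,10.69,...,10.69)|| = √(9)·10.69 = 32.07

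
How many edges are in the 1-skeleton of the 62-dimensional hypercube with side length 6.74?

Each of the 2^62 = 4611686018427387904 vertices has degree 62; total edges = 62·2^62/2 = 142962266571249025024.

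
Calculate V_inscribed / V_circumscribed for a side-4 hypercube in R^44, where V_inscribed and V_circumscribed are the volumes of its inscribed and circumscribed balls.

V_in / V_out = (r_in/r_out)^44 = (1/√44)^44 = 44^(-44/2) ≈ 6.98299e-37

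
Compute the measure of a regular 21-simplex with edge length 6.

V = (6^21 / 21!) · √((21+1) / 2^21) ≈ 1.39068e-06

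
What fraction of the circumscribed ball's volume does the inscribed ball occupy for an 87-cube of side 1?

Volume scales as r^n, and r_in/r_out = 1/√87, giving (1/√87)^87 ≈ 4.27477e-85.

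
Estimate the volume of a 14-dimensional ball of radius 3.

V_14(3) = π^(14/2) · (3)^14 / Γ(14/2 + 1) = 531441·π^7/560 ≈ 2.86626e+06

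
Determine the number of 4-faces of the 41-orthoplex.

An n-cross-polytope has 2^(k+1)·C(n,k+1) k-faces. Here 2^5·C(41,5) = 32·749398 = 23980736.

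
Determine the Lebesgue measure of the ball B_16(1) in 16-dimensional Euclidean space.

V_16(1) = π^(16/2) · (1)^16 / Γ(16/2 + 1) = π^8/40320 ≈ 0.235331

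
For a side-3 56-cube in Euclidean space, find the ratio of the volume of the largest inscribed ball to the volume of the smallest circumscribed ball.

V_in / V_out = (r_in/r_out)^56 = (1/√56)^56 = 56^(-56/2) ≈ 1.12392e-49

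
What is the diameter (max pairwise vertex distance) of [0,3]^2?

||(3,3,...,3)|| = √(2)·3 ≈ 4.24264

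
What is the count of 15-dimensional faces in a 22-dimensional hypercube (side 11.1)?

f_15(22-cube) = (22 choose 15) · 2^7 = 21829632.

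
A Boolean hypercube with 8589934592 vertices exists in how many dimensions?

n = log_2(8589934592) = 33.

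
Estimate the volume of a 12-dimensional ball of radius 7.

The n-ball volume is π^(n/2)·r^n/Γ(n/2+1). With n=12, r=7: V = 13841287201·π^6/720 ≈ 1.84818e+10.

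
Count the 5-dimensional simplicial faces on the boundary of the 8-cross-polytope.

Each 5-face is the convex hull of 6 vertices, one chosen as ±e_i from each of 6 distinct axes: 2^6·C(8,6) = 1792.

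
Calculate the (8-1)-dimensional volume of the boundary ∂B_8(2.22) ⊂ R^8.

The surface area of an n-ball is 2π^(n/2) r^(n-1) / Γ(n/2). For n=8, r=2.22: 8628.77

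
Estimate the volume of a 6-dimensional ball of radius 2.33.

V_6(2.33) = π^(6/2) · (2.33)^6 / Γ(6/2 + 1) ≈ 826.864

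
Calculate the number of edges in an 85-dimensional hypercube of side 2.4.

The 85-cube has n·2^(n-1) = 85·2^84 = 85·19342813113834066795298816 = 1644139114675895677600399360 edges.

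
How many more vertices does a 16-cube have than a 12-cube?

The 16-cube has 2^16 = 65536 vertices. The 12-cube has 2^12 = 4096 vertices. Difference: 65536 - 4096 = 61440.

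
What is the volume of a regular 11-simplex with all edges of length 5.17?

V = (5.17^11 / 11!) · √((11+1) / 2^11) ≈ 0.135259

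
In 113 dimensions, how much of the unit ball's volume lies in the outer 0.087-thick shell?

Shell fraction = 1 - (1-0.087)^113 ≈ 0.999966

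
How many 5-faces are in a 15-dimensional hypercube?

Choose 5 of 15 axes to span the face (C(15,5) = 3003 ways), then fix each of the remaining 10 coordinates at one of its two extreme values (2^10 = 1024 ways): 3003·1024 = 3075072.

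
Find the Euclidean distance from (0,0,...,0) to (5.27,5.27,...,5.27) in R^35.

d = √(5.27² + 5.27² + ... + 5.27²) [35 terms] = √(35·5.27²) = 5.27√35 ≈ 31.1777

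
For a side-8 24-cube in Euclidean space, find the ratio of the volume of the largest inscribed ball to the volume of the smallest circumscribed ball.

V_in / V_out = (r_in/r_out)^24 = (1/√24)^24 = 24^(-24/2) ≈ 2.7382e-17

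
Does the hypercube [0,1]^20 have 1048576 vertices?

True. The 20-cube has 2^20 = 1048576 vertices.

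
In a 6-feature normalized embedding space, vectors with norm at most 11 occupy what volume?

Volume = π^{6/2}·(11)^6/Γ(4) = 1771561·π^3/6 ≈ 9.15492e+06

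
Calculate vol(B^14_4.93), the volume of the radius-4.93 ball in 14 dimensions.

The n-ball volume is π^(n/2)·r^n/Γ(n/2+1). With n=14, r=4.93: V ≈ 3.00245e+09.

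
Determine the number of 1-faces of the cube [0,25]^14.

Choose 1 of 14 axes to span the face (C(14,1) = 14 ways), then fix each of the remaining 13 coordinates at one of its two extreme values (2^13 = 8192 ways): 14·8192 = 114688.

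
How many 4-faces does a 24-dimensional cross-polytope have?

f_4(24-orthoplex) = 2^5 · (24 choose 5) = 1360128.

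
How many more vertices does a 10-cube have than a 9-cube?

The 10-cube has 2^10 = 1024 vertices. The 9-cube has 2^9 = 512 vertices. Difference: 1024 - 512 = 512.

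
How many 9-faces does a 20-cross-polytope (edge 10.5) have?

Number of 9-faces = 2^(9+1) · C(20,9+1) = 1024 · 184756 = 189190144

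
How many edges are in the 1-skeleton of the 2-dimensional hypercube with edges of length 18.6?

The 2-cube has n·2^(n-1) = 2·2^1 = 2·2 = 4 edges.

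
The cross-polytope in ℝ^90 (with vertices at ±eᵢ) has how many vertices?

The 90-dimensional cross-polytope has 2n = 2·90 = 180 vertices.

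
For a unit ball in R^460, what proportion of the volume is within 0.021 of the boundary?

1 - (1-0.021)^460 ≈ 0.999942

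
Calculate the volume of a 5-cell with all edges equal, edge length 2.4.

Volume = 2.4^4 · √(5/2^4) / 4! ≈ 0.772785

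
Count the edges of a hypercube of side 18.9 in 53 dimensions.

Each of the 2^53 = 9007199254740992 vertices has degree 53; total edges = 53·2^53/2 = 238690780250636288.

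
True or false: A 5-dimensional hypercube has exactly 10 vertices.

False. The 5-cube has 2^5 = 32 vertices.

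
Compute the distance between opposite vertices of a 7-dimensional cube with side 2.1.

||(2.1,2.1,...,2.1)|| = √(7)·2.1 ≈ 5.55608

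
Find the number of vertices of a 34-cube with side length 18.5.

Each vertex is a binary string of length 34, so there are 2^34 = 17179869184.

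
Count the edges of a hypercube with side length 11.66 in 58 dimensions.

Number of 1-faces = C(58,1)·2^(58-1) = 58·144115188075855872 = 8358680908399640576.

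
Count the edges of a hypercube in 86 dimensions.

Number of 1-faces = C(86,1)·2^(86-1) = 86·38685626227668133590597632 = 3326963855579459488791396352.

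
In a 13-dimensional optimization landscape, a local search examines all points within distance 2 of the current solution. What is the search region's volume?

Volume = π^{13/2}·(2)^13/Γ(15/2) = 1048576·π^6/135135 ≈ 7459.87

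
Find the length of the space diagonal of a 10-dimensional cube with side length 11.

Diagonal = √10 · 11 ≈ 34.7851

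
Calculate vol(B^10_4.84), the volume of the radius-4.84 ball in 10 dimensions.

The n-ball volume is π^(n/2)·r^n/Γ(n/2+1). With n=10, r=4.84: V ≈ 1.79896e+07.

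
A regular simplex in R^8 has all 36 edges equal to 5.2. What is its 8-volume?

Volume = 5.2^8 · √(9/2^8) / 8! ≈ 2.48604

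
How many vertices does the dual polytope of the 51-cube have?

The vertices are ±e_1, ..., ±e_51, so there are 2·51 = 102.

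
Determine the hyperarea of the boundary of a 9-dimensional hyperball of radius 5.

S_9(5) = 2·π^(9/2)·(5)^8 / Γ(9/2) = 2500000·π^4/21 ≈ 1.15963e+07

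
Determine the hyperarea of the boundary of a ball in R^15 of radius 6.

The surface area of an n-ball is 2π^(n/2) r^(n-1) / Γ(n/2). For n=15, r=6: 743008370688·π^7/5005 ≈ 4.48372e+11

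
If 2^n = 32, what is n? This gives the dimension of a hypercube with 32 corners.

Since 2^n = 32, we have n = 5.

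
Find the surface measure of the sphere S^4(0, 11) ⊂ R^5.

|∂B_5(11)| = 117128·π^2/3 ≈ 385336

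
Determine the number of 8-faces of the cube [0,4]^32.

An n-cube has C(n,k)·2^(n-k) k-faces. Here C(32,8)·2^24 = 10518300·16777216 = 176467791052800.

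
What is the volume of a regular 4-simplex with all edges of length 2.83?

V_4 = √(5) · 2.83^4 / (4! · 2^(4/2)) ≈ 1.49403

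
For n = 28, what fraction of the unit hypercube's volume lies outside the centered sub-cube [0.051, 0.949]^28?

Shell fraction = 1 - (1-0.102)^28 ≈ 0.950826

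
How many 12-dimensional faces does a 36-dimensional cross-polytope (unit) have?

Number of 12-faces = 2^(12+1) · C(36,12+1) = 8192 · 2310789600 = 18929988403200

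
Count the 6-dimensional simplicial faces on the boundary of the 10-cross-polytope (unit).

Each 6-face is the convex hull of 7 vertices, one chosen as ±e_i from each of 7 distinct axes: 2^7·C(10,7) = 15360.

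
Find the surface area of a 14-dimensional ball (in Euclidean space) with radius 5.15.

The surface area of an n-ball is 2π^(n/2) r^(n-1) / Γ(n/2). For n=14, r=5.15: 1.50397e+10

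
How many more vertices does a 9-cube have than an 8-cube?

The 9-cube has 2^9 = 512 vertices. The 8-cube has 2^8 = 256 vertices. Difference: 512 - 256 = 256.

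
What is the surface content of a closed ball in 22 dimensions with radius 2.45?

|∂B_22(2.45)| ≈ 2.41214e+07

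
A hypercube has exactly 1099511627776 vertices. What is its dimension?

Since 2^n = 1099511627776, we have n = 40.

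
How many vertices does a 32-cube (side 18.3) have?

An n-cube has 2^n vertices; for n = 32 that is 2^32 = 4294967296.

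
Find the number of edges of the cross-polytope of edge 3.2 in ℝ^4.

An n-cross-polytope has 2^(k+1)·C(n,k+1) k-faces. Here 2^2·C(4,2) = 4·6 = 24.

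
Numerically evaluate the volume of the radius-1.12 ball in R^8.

The n-ball volume is π^(n/2)·r^n/Γ(n/2+1). With n=8, r=1.12: V ≈ 10.0492.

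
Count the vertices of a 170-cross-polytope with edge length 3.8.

The vertices are ±e_1, ..., ±e_170, so there are 2·170 = 340.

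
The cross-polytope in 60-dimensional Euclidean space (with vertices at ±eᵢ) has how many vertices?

The 60-dimensional cross-polytope has 2n = 2·60 = 120 vertices.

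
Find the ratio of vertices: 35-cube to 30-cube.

The 35-cube has 2^35 = 34359738368 vertices. The 30-cube has 2^30 = 1073741824 vertices. Ratio: 34359738368/1073741824 = 32.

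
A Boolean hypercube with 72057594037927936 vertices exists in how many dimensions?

2^n = 72057594037927936 ⇒ n = log_2(72057594037927936) = 56.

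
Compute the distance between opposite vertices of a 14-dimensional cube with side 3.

Diagonal = √14 · 3 ≈ 11.225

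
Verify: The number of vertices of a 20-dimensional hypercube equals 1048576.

True. The 20-cube has 2^20 = 1048576 vertices.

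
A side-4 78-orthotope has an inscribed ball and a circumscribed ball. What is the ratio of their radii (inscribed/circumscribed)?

For an n-cube of any side s, the inradius is s/2 and the circumradius is s√n/2, so the ratio is 1/√78 ≈ 0.113228.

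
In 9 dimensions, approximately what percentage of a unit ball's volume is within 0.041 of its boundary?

1 - (1-0.041)^9 ≈ 0.313932 ≈ 31.39%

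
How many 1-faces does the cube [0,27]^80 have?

Each of the 2^80 = 1208925819614629174706176 vertices has degree 80; total edges = 80·2^80/2 = 48357032784585166988247040.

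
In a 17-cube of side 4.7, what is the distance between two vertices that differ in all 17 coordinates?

The space diagonal of an n-cube of side s is s√n. Here 4.7·√17 ≈ 19.3786.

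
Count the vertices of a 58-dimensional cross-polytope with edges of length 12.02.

The vertices are ±e_1, ..., ±e_58, so there are 2·58 = 116.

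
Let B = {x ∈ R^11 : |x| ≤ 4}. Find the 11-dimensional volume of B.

V_11(4) = π^(11/2) · (4)^11 / Γ(11/2 + 1) = 268435456·π^5/10395 ≈ 7.9025e+06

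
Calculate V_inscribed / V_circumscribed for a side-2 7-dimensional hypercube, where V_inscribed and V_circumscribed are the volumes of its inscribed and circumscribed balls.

The radii are 2/2 and 2√7/2, so the volume ratio is (1/√7)^7 = 7^{-7/2} ≈ 0.00110194.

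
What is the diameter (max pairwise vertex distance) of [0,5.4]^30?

The space diagonal of an n-cube of side s is s√n. Here 5.4·√30 ≈ 29.577.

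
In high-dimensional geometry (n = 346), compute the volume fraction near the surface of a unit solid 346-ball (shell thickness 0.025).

1 - (1-0.025)^346 ≈ 0.999843 ≈ 99.9843%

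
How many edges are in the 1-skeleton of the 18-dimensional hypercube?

Number of 1-faces = C(18,1)·2^(18-1) = 18·131072 = 2359296.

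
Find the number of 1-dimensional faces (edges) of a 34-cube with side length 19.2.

The 34-cube has n·2^(n-1) = 34·2^33 = 34·8589934592 = 292057776128 edges.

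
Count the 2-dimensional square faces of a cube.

An n-cube has C(n,k)·2^(n-k) k-faces. Here C(3,2)·2^1 = 3·2 = 6.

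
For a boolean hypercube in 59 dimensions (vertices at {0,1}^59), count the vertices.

Number of vertices = 2^59 = 576460752303423488.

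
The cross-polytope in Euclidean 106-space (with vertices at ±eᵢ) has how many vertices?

An n-cross-polytope has 2n vertices; here n = 106, giving 212.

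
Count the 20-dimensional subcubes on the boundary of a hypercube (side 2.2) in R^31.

f_20(31-cube) = (31 choose 20) · 2^11 = 173408901120.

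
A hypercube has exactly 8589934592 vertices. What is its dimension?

The n-cube has 2^n vertices, and 8589934592 = 2^33, so n = 33.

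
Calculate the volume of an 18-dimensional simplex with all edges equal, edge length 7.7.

For a regular n-simplex with edge a, V = (a^n / n!)·√((n+1)/2^n). With a=7.7, n=18: V ≈ 0.0120392.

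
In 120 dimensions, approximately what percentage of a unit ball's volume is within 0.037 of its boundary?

1 - (1-0.037)^120 ≈ 0.989157 ≈ 98.92%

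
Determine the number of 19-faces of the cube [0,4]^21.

f_19(21-cube) = (21 choose 19) · 2^2 = 840.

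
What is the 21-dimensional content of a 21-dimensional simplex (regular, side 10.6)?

Volume = 10.6^21 · √(22/2^21) / 21! ≈ 0.215514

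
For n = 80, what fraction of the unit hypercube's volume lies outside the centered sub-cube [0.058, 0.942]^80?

The inner cube has side 1-2·0.058 = 0.884 and volume (0.884)^80 ≈ 5.202e-05, so the shell holds 0.999948 of the volume.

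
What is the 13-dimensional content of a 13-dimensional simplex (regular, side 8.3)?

V = (8.3^13 / 13!) · √((13+1) / 2^13) ≈ 5.88985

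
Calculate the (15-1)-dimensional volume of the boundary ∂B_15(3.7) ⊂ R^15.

|∂B_15(3.7)| ≈ 5.15639e+08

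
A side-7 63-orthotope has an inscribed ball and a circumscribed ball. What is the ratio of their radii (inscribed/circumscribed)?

Ratio = (s/2)/(s√63/2) = 63^(-1/2) ≈ 0.125988.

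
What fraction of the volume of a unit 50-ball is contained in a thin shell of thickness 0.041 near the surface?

1 - (1-0.041)^50 ≈ 0.876709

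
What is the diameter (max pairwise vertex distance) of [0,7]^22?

The space diagonal of an n-cube of side s is s√n. Here 7·√22 ≈ 32.8329.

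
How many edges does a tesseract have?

The 4-cube has n·2^(n-1) = 4·2^3 = 4·8 = 32 edges.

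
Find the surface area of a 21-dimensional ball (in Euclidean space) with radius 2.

S_21(2) = 2·π^(21/2)·(2)^20 / Γ(21/2) = 2147483648·π^10/654729075 ≈ 307162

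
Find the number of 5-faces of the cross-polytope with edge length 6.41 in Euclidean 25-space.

An n-cross-polytope has 2^(k+1)·C(n,k+1) k-faces. Here 2^6·C(25,6) = 64·177100 = 11334400.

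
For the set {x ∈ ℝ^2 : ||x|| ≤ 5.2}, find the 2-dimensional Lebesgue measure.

Volume = π^{2/2}·(5.2)^2/Γ(2) ≈ 84.9487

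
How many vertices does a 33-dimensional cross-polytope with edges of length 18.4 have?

The vertices are ±e_1, ..., ±e_33, so there are 2·33 = 66.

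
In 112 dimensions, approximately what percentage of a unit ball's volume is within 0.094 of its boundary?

1 - (1-0.094)^112 ≈ 0.999984 ≈ 99.998421%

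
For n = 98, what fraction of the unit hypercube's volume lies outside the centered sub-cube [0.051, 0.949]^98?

1 - (1 - 2·0.051)^98 = 1 - 0.898^98 ≈ 0.999974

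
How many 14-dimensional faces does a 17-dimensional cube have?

Choose 14 of 17 axes to span the face (C(17,14) = 680 ways), then fix each of the remaining 3 coordinates at one of its two extreme values (2^3 = 8 ways): 680·8 = 5440.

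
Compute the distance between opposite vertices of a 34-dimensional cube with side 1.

||(1,1,...,1)|| = √(34)·1 ≈ 5.83095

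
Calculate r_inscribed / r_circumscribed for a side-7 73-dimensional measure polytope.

r_in = 7/2 (half the side); r_out = 7√73/2 (half the diagonal). Ratio = 1/√73 ≈ 0.117041.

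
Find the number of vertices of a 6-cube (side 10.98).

Each vertex is a binary string of length 6, so there are 2^6 = 64.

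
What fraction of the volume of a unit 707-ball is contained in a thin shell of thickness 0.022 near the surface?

Shell fraction = 1 - (1-0.022)^707 ≈ 0.9999998522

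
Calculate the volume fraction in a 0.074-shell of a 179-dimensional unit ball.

V(inner)/V(outer) = ((1-0.074)/1)^179 ≈ 1.055e-06, so the shell fraction is 0.9999989447.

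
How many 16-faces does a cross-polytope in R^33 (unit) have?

Number of 16-faces = 2^(16+1) · C(33,16+1) = 131072 · 1166803110 = 152935217233920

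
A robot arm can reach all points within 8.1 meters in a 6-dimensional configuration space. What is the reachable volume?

V_6(8.1) = π^(6/2) · (8.1)^6 / Γ(6/2 + 1) ≈ 1.45951e+06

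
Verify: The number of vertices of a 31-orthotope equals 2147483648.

True. The 31-cube has 2^31 = 2147483648 vertices.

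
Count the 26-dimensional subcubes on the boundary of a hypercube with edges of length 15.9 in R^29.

Choose 26 of 29 axes to span the face (C(29,26) = 3654 ways), then fix each of the remaining 3 coordinates at one of its two extreme values (2^3 = 8 ways): 3654·8 = 29232.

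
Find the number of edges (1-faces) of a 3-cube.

Choose 1 of 3 axes to span the face (C(3,1) = 3 ways), then fix each of the remaining 2 coordinates at one of its two extreme values (2^2 = 4 ways): 3·4 = 12.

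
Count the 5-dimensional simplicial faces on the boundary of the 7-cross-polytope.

Each 5-face is the convex hull of 6 vertices, one chosen as ±e_i from each of 6 distinct axes: 2^6·C(7,6) = 448.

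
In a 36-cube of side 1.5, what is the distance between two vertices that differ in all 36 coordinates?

||(1.5,1.5,...,1.5)|| = √(36)·1.5 = 9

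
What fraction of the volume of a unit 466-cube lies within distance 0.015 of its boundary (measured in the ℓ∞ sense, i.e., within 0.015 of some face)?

Shell fraction = 1 - (1-0.03)^466 ≈ 0.9999993151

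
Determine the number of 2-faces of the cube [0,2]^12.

Number of 2-faces = C(12,2) · 2^(12-2) = 66 · 1024 = 67584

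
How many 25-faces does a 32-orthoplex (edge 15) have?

Number of 25-faces = 2^(25+1) · C(32,25+1) = 67108864 · 906192 = 60813515685888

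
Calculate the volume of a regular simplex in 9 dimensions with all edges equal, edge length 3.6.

For a regular n-simplex with edge a, V = (a^n / n!)·√((n+1)/2^n). With a=3.6, n=9: V ≈ 0.0391133.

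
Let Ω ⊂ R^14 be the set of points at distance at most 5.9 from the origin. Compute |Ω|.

V_14(5.9) = π^(14/2) · (5.9)^14 / Γ(14/2 + 1) ≈ 3.71148e+10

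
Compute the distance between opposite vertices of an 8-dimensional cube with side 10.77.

||(10.77,10.77,...,10.77)|| = √(8)·10.77 ≈ 30.4622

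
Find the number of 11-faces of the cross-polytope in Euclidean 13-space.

f_11(13-orthoplex) = 2^12 · (13 choose 12) = 53248.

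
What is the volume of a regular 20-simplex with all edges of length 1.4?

Volume = 1.4^20 · √(21/2^20) / 20! ≈ 1.53903e-18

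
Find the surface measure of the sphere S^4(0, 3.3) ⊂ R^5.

The surface area of an n-ball is 2π^(n/2) r^(n-1) / Γ(n/2). For n=5, r=3.3: 3121.22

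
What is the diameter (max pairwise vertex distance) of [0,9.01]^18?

d = √(9.01² + 9.01² + ... + 9.01²) [18 terms] = √(18·9.01²) = 9.01√18 ≈ 38.2262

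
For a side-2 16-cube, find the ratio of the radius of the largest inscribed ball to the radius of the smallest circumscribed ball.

Ratio = (s/2)/(s√16/2) = 16^(-1/2) ≈ 0.25.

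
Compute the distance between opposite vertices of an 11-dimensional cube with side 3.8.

||(3.8,3.8,...,3.8)|| = √(11)·3.8 ≈ 12.6032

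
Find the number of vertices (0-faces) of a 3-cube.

f_0(3-cube) = (3 choose 0) · 2^3 = 8.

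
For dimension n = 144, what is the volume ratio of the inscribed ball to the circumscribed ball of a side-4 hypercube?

V_in / V_out = (r_in/r_out)^144 = (1/√144)^144 = 144^(-144/2) ≈ 3.96187e-156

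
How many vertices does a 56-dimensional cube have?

An n-cube has 2^n vertices; for n = 56 that is 2^56 = 72057594037927936.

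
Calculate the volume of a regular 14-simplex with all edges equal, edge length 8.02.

V_14 = √(15) · 8.02^14 / (14! · 2^(14/2)) ≈ 1.58077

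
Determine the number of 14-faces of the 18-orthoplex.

Each 14-face is the convex hull of 15 vertices, one chosen as ±e_i from each of 15 distinct axes: 2^15·C(18,15) = 26738688.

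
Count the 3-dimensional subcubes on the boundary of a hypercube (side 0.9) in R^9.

Choose 3 of 9 axes to span the face (C(9,3) = 84 ways), then fix each of the remaining 6 coordinates at one of its two extreme values (2^6 = 64 ways): 84·64 = 5376.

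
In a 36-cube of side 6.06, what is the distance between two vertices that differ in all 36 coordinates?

The space diagonal of an n-cube of side s is s√n. Here 6.06·√36 = 36.36.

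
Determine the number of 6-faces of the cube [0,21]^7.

An n-cube has C(n,k)·2^(n-k) k-faces. Here C(7,6)·2^1 = 7·2 = 14.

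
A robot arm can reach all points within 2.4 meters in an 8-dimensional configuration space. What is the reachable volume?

Volume = π^{8/2}·(2.4)^8/Γ(5) ≈ 4467.64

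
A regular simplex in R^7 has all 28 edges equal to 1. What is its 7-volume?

Volume = 1^7 · √(8/2^7) / 7! ≈ 4.96032e-05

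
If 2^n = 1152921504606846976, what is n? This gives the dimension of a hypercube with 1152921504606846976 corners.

Since 2^n = 1152921504606846976, we have n = 60.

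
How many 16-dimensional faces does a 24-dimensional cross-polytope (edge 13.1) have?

Number of 16-faces = 2^(16+1) · C(24,16+1) = 131072 · 346104 = 45364543488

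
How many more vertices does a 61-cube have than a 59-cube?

The 61-cube has 2^61 = 2305843009213693952 vertices. The 59-cube has 2^59 = 576460752303423488 vertices. Difference: 2305843009213693952 - 576460752303423488 = 1729382256910270464.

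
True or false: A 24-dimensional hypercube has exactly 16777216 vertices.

True. The 24-cube has 2^24 = 16777216 vertices.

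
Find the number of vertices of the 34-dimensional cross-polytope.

An n-cross-polytope has 2n vertices; here n = 34, giving 68.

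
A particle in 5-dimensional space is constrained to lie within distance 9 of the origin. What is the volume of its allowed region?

V_5(9) = π^(5/2) · (9)^5 / Γ(5/2 + 1) = 157464·π^2/5 ≈ 310821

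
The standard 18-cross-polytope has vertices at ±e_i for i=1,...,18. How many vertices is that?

The 18-dimensional cross-polytope has 2n = 2·18 = 36 vertices.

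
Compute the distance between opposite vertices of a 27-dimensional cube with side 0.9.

Diagonal = √27 · 0.9 ≈ 4.67654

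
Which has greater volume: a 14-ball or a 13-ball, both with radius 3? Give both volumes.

V_14(3) ≈ 2.86626e+06. V_13(3) ≈ 1.45184e+06. The 14-ball is larger.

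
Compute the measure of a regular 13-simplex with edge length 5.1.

V_13 = √(14) · 5.1^13 / (13! · 2^(13/2)) ≈ 0.0104834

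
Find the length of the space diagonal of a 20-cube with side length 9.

The space diagonal of an n-cube of side s is s√n. Here 9·√20 ≈ 40.2492.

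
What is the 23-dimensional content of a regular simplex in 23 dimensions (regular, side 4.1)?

For a regular n-simplex with edge a, V = (a^n / n!)·√((n+1)/2^n). With a=4.1, n=23: V ≈ 8.12447e-12.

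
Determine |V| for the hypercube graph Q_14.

The 14-cube has 2^14 = 16384 vertices.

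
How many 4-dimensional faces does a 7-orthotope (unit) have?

An n-cube has C(n,k)·2^(n-k) k-faces. Here C(7,4)·2^3 = 35·8 = 280.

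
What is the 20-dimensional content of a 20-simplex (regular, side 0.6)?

V_20 = √(21) · 0.6^20 / (20! · 2^(20/2)) ≈ 6.72528e-26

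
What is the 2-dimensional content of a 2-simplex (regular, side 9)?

Area = (√3/4) · 9² = 35.074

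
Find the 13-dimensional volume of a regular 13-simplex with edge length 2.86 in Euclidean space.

V_13 = √(14) · 2.86^13 / (13! · 2^(13/2)) ≈ 5.68653e-06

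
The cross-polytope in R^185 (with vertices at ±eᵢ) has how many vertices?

The 185-dimensional cross-polytope has 2n = 2·185 = 370 vertices.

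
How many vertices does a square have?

Number of vertices = 2^2 = 4.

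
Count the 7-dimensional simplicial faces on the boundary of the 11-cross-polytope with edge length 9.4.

Each 7-face is the convex hull of 8 vertices, one chosen as ±e_i from each of 8 distinct axes: 2^8·C(11,8) = 42240.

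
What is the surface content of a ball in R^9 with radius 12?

|∂B_9(12)| = 4586471424·π^4/35 ≈ 1.27647e+10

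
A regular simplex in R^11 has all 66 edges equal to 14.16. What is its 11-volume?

V = (14.16^11 / 11!) · √((11+1) / 2^11) ≈ 8799.66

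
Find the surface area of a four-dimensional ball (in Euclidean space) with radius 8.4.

The surface area of an n-ball is 2π^(n/2) r^(n-1) / Γ(n/2). For n=4, r=8.4: 11699.5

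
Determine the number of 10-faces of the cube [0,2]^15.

Number of 10-faces = C(15,10) · 2^(15-10) = 3003 · 32 = 96096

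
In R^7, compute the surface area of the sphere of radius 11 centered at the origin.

|∂B_7(11)| = 28344976·π^3/15 ≈ 5.85915e+07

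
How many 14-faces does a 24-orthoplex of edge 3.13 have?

f_14(24-orthoplex) = 2^15 · (24 choose 15) = 42844291072.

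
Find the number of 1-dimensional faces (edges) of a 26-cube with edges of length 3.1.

Number of 1-faces = C(26,1)·2^(26-1) = 26·33554432 = 872415232.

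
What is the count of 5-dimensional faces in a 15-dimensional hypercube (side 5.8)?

f_5(15-cube) = (15 choose 5) · 2^10 = 3075072.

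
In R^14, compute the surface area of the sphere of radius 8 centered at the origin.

S_14(8) = 2·π^(14/2)·(8)^13 / Γ(14/2) = 68719476736·π^7/45 ≈ 4.61229e+12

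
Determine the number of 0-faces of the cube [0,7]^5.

An n-cube has C(n,k)·2^(n-k) k-faces. Here C(5,0)·2^5 = 1·32 = 32.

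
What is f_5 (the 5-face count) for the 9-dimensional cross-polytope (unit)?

An n-cross-polytope has 2^(k+1)·C(n,k+1) k-faces. Here 2^6·C(9,6) = 64·84 = 5376.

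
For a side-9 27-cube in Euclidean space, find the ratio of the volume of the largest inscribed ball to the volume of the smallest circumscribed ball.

Volume scales as r^n, and r_in/r_out = 1/√27, giving (1/√27)^27 ≈ 4.74886e-20.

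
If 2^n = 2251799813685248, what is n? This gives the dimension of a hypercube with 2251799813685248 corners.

2^n = 2251799813685248 ⇒ n = log_2(2251799813685248) = 51.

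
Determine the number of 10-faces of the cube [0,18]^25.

f_10(25-cube) = (25 choose 10) · 2^15 = 107110727680.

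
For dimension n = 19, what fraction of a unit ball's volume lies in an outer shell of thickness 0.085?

1 - (1-0.085)^19 ≈ 0.815073 ≈ 81.51%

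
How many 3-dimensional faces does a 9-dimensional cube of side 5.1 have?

Choose 3 of 9 axes to span the face (C(9,3) = 84 ways), then fix each of the remaining 6 coordinates at one of its two extreme values (2^6 = 64 ways): 84·64 = 5376.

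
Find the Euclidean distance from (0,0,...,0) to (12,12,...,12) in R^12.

||(12,12,...,12)|| = √(12)·12 ≈ 41.5692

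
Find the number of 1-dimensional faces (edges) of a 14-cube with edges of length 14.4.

Number of 1-faces = C(14,1)·2^(14-1) = 14·8192 = 114688.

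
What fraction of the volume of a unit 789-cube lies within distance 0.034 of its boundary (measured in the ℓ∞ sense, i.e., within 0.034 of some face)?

The inner cube has side 1-2·0.034 = 0.932 and volume (0.932)^789 ≈ 7.399e-25, so the shell holds 1 - 7.399e-25 of the volume.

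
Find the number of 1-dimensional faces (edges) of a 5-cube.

The 5-cube has n·2^(n-1) = 5·2^4 = 5·16 = 80 edges.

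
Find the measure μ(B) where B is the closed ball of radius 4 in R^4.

V_4(4) = π^(4/2) · (4)^4 / Γ(4/2 + 1) = 128·π^2 ≈ 1263.31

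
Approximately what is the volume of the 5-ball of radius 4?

Volume = π^{5/2}·(4)^5/Γ(7/2) = 8192·π^2/15 ≈ 5390.12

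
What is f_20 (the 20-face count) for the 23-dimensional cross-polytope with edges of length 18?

Number of 20-faces = 2^(20+1) · C(23,20+1) = 2097152 · 253 = 530579456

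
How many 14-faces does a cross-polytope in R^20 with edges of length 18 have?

An n-cross-polytope has 2^(k+1)·C(n,k+1) k-faces. Here 2^15·C(20,15) = 32768·15504 = 508035072.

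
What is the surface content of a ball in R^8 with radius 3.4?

S = n·V_n(r)/r = 8·V_8(3.4)/3.4 (volume-to-surface relation), giving 170542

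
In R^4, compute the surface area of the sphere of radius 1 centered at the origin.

S_4(1) = 2·π^(4/2)·(1)^3 / Γ(4/2) = 2·π^2 ≈ 19.7392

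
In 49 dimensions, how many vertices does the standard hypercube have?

The 49-cube has 2^49 = 562949953421312 vertices.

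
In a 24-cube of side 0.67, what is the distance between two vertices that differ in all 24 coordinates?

d = √(0.67² + 0.67² + ... + 0.67²) [24 terms] = √(24·0.67²) = 0.67√24 ≈ 3.28232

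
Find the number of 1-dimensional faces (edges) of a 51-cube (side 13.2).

An n-cube has n·2^(n-1) edges. With n = 51: 51·1125899906842624 = 57420895248973824.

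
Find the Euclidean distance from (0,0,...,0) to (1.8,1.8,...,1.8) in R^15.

Diagonal = √15 · 1.8 ≈ 6.97137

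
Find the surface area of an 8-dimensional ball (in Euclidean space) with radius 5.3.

S = n·V_n(r)/r = 8·V_8(5.3)/5.3 (volume-to-surface relation), giving 3.81425e+06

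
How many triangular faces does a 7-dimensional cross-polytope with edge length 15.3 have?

Each 2-face is the convex hull of 3 vertices, one chosen as ±e_i from each of 3 distinct axes: 2^3·C(7,3) = 280.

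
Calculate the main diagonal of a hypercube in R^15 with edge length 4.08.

The space diagonal of an n-cube of side s is s√n. Here 4.08·√15 ≈ 15.8018.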